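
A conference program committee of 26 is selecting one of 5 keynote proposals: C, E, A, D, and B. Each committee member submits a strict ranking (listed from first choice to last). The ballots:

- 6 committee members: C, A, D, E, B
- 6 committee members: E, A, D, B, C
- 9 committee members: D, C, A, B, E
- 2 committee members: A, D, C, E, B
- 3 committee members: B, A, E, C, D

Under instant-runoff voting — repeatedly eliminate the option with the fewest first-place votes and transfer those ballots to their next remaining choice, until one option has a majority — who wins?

Round 1: C 6, E 6, A 2, D 9, B 3. Eliminate A.
Round 2: C 6, E 6, D 11, B 3. Eliminate B.
Round 3: C 6, E 9, D 11. Eliminate C.
Round 4: E 9, D 17. D has a majority.

D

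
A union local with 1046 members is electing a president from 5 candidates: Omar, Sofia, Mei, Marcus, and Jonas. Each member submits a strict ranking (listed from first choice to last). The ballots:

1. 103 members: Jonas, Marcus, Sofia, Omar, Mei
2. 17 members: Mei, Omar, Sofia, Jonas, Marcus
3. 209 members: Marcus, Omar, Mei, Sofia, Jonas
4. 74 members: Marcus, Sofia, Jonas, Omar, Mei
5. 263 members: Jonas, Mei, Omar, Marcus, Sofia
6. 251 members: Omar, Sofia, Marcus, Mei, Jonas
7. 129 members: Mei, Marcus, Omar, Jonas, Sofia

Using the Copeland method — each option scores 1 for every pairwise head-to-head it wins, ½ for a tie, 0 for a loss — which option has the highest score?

Omar

Omar: beats Sofia, Mei, Marcus, and Jonas → score 4.
Sofia: beats Jonas; loses to Omar, Mei, and Marcus → score 1.
Mei: beats Sofia and Jonas; loses to Omar and Marcus → score 2.
Marcus: beats Sofia, Mei, and Jonas; loses to Omar → score 3.
Jonas: loses to Omar, Sofia, Mei, and Marcus → score 0.
Omar has the best pairwise record.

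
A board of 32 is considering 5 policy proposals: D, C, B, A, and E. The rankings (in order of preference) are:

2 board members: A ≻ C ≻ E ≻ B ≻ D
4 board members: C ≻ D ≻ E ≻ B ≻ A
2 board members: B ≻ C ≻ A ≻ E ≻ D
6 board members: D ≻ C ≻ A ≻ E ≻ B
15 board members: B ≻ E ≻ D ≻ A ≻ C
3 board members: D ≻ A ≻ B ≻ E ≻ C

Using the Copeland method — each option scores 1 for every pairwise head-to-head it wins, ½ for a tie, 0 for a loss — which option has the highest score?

D: beats C and A; loses to B and E → score 2.
C: loses to D, B, A, and E → score 0.
B: beats D, C, A, and E → score 4.
A: beats C; loses to D, B, and E → score 1.
E: beats D, C, and A; loses to B → score 3.
B has the best pairwise record.

B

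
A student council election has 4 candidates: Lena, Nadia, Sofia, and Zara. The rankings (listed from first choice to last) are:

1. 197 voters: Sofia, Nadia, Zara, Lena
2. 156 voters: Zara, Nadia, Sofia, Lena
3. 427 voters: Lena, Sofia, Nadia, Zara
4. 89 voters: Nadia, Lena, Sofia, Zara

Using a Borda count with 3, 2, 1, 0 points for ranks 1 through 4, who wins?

Lena: 197·0 + 156·0 + 427·3 + 89·2 = 1459
Nadia: 197·2 + 156·2 + 427·1 + 89·3 = 1400
Sofia: 197·3 + 156·1 + 427·2 + 89·1 = 1690
Zara: 197·1 + 156·3 + 427·0 + 89·0 = 665
Sofia has the highest Borda score (1690).

Sofia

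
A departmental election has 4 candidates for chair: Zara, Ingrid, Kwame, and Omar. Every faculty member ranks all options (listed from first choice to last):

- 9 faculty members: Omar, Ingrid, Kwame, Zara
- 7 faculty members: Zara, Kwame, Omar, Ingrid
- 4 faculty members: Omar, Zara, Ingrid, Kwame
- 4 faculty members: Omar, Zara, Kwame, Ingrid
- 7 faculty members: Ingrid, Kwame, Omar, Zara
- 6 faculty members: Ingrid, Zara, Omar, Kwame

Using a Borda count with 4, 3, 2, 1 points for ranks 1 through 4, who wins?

Omar

Zara: 9·1 + 7·4 + 4·3 + 4·3 + 7·1 + 6·3 = 86
Ingrid: 9·3 + 7·1 + 4·2 + 4·1 + 7·4 + 6·4 = 98
Kwame: 9·2 + 7·3 + 4·1 + 4·2 + 7·3 + 6·1 = 78
Omar: 9·4 + 7·2 + 4·4 + 4·4 + 7·2 + 6·2 = 108
Omar has the highest Borda score (108).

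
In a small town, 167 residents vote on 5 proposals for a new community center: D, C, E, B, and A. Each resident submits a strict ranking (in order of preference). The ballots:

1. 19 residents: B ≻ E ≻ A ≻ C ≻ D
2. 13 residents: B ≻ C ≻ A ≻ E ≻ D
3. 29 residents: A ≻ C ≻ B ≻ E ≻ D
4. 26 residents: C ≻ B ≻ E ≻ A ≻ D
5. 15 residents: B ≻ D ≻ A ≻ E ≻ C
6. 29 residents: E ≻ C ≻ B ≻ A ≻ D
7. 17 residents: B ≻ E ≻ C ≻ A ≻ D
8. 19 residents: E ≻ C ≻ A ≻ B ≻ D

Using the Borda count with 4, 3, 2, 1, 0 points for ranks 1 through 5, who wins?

B

D: 19·0 + 13·0 + 29·0 + 26·0 + 15·3 + 29·0 + 17·0 + 19·0 = 45
C: 19·1 + 13·3 + 29·3 + 26·4 + 15·0 + 29·3 + 17·2 + 19·3 = 427
E: 19·3 + 13·1 + 29·1 + 26·2 + 15·1 + 29·4 + 17·3 + 19·4 = 409
B: 19·4 + 13·4 + 29·2 + 26·3 + 15·4 + 29·2 + 17·4 + 19·1 = 469
A: 19·2 + 13·2 + 29·4 + 26·1 + 15·2 + 29·1 + 17·1 + 19·2 = 320
B has the highest Borda score (469).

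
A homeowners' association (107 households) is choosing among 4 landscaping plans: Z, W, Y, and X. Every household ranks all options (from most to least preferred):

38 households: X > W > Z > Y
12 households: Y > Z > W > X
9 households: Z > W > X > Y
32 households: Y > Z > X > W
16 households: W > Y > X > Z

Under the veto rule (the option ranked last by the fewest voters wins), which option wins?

Last-place votes: Z 16, W 32, Y 47, X 12.
X is ranked last by the fewest voters, so X wins.

X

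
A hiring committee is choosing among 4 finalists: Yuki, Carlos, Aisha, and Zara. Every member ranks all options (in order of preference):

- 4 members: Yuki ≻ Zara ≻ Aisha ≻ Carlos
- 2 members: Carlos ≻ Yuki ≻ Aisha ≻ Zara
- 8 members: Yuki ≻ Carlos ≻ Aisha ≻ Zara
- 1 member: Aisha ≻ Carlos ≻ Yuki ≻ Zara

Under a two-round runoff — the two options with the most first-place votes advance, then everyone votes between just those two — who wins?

Round 1 first-place votes: Yuki 12, Carlos 2, Aisha 1, Zara 0.
Yuki and Carlos advance.
Runoff: Yuki is preferred to Carlos by 12 voters; Carlos by 3.
Yuki wins the runoff.

Yuki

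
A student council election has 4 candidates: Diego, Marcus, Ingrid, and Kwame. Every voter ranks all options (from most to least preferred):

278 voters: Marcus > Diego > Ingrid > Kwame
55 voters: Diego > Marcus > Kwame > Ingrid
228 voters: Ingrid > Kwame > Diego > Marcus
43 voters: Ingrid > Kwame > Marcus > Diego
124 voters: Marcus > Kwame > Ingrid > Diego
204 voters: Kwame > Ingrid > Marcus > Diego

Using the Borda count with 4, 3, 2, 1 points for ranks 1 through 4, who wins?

Diego: 278·3 + 55·4 + 228·2 + 43·1 + 124·1 + 204·1 = 1881
Marcus: 278·4 + 55·3 + 228·1 + 43·2 + 124·4 + 204·2 = 2495
Ingrid: 278·2 + 55·1 + 228·4 + 43·4 + 124·2 + 204·3 = 2555
Kwame: 278·1 + 55·2 + 228·3 + 43·3 + 124·3 + 204·4 = 2389
Ingrid has the highest Borda score (2555).

Ingrid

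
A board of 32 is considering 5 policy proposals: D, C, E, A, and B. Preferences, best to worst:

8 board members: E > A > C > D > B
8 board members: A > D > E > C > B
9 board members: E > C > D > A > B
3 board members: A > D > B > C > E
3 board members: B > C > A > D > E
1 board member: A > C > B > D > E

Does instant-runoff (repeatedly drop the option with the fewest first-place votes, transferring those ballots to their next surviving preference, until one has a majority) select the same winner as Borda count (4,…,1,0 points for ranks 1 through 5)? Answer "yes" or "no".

no

Instant-runoff — R1 D 0, C 0, E 17, A 12, B 3 (E winner). Winner: E.
Borda — scores: D 63, C 66, E 84, A 87, B 20. Winner: A.
The two methods disagree.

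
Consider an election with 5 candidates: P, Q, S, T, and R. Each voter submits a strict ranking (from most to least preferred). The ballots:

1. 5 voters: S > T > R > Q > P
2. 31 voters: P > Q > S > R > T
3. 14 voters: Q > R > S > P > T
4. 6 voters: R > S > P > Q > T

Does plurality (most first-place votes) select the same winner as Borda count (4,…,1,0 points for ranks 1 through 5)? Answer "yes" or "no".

Plurality — first-place votes: P 31, Q 14, S 5, T 0, R 6. Winner: P.
Borda — scores: P 150, Q 160, S 128, T 15, R 107. Winner: Q.
The two methods disagree.

no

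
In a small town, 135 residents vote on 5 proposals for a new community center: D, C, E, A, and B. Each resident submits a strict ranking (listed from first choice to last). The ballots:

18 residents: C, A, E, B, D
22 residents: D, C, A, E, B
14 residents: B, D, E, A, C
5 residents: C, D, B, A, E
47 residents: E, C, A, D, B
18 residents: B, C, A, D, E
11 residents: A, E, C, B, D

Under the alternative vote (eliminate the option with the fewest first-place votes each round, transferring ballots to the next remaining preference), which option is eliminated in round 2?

D

Round 1: D 22, C 23, E 47, A 11, B 32. Eliminate A.
Round 2: D 22, C 23, E 58, B 32. Eliminate D.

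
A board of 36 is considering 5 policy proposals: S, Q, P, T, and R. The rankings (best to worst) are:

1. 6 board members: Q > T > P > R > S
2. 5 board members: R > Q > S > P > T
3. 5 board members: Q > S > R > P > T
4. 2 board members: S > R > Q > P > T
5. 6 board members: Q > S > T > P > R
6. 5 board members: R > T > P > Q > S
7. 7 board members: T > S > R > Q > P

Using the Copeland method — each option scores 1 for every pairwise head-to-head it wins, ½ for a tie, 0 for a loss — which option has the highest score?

Q

S: beats P and R; ties T; loses to Q → score 2.5.
Q: beats S, P, and T; loses to R → score 3.
P: loses to S, Q, T, and R → score 0.
T: beats P and R; ties S; loses to Q → score 2.5.
R: beats Q and P; loses to S and T → score 2.
Q has the best pairwise record.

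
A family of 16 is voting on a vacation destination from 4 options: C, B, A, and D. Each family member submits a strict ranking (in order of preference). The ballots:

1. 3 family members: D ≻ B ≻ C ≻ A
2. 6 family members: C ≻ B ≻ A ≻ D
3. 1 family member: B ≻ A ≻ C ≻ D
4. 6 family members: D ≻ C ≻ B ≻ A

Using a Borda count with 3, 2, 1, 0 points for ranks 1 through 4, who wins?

C

C: 3·1 + 6·3 + 1·1 + 6·2 = 34
B: 3·2 + 6·2 + 1·3 + 6·1 = 27
A: 3·0 + 6·1 + 1·2 + 6·0 = 8
D: 3·3 + 6·0 + 1·0 + 6·3 = 27
C has the highest Borda score (34).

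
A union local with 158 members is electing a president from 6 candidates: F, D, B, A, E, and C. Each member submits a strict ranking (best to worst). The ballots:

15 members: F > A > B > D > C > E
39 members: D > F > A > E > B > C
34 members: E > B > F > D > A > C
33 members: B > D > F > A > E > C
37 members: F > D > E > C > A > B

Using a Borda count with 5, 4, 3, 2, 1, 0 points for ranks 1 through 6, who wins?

F

F: 15·5 + 39·4 + 34·3 + 33·3 + 37·5 = 617
D: 15·2 + 39·5 + 34·2 + 33·4 + 37·4 = 573
B: 15·3 + 39·1 + 34·4 + 33·5 + 37·0 = 385
A: 15·4 + 39·3 + 34·1 + 33·2 + 37·1 = 314
E: 15·0 + 39·2 + 34·5 + 33·1 + 37·3 = 392
C: 15·1 + 39·0 + 34·0 + 33·0 + 37·2 = 89
F has the highest Borda score (617).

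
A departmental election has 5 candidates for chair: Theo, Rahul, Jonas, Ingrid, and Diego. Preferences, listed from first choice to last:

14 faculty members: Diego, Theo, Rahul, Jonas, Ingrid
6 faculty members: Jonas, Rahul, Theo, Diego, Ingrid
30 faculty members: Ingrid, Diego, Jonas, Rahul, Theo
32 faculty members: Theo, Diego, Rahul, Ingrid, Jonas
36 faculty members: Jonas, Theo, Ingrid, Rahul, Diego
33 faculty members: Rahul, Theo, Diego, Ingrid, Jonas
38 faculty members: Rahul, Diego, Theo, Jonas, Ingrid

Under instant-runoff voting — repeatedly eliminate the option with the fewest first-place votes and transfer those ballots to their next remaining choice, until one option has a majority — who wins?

Rahul

Round 1: Theo 32, Rahul 71, Jonas 42, Ingrid 30, Diego 14. Eliminate Diego.
Round 2: Theo 46, Rahul 71, Jonas 42, Ingrid 30. Eliminate Ingrid.
Round 3: Theo 46, Rahul 71, Jonas 72. Eliminate Theo.
Round 4: Rahul 117, Jonas 72. Rahul has a majority.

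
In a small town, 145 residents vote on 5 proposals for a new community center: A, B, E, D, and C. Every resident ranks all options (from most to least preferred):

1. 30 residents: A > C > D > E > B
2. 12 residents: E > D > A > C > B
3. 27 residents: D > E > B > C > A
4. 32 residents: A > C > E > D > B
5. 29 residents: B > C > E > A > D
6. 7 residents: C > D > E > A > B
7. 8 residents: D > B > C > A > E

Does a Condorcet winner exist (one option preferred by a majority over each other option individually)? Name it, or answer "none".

Checking pairwise contests:
E beats A 75–70.
A beats B 81–64.
C beats E 106–39.
A beats D 91–54.
A beats C 74–71.
Every option loses at least one head-to-head, so there is no Condorcet winner.

none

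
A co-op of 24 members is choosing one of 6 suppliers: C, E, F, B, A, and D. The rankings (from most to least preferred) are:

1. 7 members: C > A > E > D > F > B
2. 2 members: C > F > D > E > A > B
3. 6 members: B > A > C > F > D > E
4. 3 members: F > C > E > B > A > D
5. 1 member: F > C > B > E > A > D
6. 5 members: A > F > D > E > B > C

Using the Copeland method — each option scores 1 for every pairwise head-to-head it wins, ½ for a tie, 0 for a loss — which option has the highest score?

C

C: beats E, F, B, A, and D → score 5.
E: beats B; loses to C, F, A, and D → score 1.
F: beats E, B, and D; loses to C and A → score 3.
B: loses to C, E, F, A, and D → score 0.
A: beats E, F, B, and D; loses to C → score 4.
D: beats E and B; loses to C, F, and A → score 2.
C has the best pairwise record.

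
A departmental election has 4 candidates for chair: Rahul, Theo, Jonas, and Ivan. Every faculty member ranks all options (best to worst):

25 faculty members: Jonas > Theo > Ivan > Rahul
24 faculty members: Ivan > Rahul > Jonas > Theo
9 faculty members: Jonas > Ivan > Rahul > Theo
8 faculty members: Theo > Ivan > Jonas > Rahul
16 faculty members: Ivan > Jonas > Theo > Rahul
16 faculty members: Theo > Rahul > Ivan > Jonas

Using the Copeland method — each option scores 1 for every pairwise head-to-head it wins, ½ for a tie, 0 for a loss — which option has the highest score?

Ivan

Rahul: loses to Theo, Jonas, and Ivan → score 0.
Theo: beats Rahul; ties Ivan; loses to Jonas → score 1.5.
Jonas: beats Rahul and Theo; loses to Ivan → score 2.
Ivan: beats Rahul and Jonas; ties Theo → score 2.5.
Ivan has the best pairwise record.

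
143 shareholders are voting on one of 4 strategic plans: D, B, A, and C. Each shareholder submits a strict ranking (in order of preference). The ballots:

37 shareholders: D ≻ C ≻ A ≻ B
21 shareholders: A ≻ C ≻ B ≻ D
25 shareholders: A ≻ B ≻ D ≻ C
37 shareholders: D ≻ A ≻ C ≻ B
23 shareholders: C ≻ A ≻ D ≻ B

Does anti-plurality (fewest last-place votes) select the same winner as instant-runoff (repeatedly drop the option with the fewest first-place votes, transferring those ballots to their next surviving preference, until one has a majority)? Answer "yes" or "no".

no

Anti-plurality — last-place votes: D 21, B 97, A 0, C 25. Winner: A.
Instant-runoff — R1 D 74, B 0, A 46, C 23 (D winner). Winner: D.
The two methods disagree.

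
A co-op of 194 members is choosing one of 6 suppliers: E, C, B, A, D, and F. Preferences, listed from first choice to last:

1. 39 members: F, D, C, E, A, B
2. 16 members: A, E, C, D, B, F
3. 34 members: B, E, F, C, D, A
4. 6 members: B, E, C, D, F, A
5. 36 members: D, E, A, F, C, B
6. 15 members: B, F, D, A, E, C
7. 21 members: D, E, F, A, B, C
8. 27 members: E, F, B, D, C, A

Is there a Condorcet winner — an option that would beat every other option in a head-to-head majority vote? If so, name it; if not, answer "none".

Checking pairwise contests:
D beats E 111–83.
E beats C 155–39.
E beats B 139–55.
E beats A 163–31.
F beats D 115–79.
E beats F 140–54.
Every option loses at least one head-to-head, so there is no Condorcet winner.

none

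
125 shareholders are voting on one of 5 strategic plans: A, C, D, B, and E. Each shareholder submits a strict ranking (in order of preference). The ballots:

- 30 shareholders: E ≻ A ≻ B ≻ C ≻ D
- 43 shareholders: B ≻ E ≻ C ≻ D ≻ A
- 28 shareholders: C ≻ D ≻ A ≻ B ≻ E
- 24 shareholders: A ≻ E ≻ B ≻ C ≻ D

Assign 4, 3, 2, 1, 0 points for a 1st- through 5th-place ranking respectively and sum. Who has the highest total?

A: 30·3 + 43·0 + 28·2 + 24·4 = 242
C: 30·1 + 43·2 + 28·4 + 24·1 = 252
D: 30·0 + 43·1 + 28·3 + 24·0 = 127
B: 30·2 + 43·4 + 28·1 + 24·2 = 308
E: 30·4 + 43·3 + 28·0 + 24·3 = 321
E has the highest Borda score (321).

E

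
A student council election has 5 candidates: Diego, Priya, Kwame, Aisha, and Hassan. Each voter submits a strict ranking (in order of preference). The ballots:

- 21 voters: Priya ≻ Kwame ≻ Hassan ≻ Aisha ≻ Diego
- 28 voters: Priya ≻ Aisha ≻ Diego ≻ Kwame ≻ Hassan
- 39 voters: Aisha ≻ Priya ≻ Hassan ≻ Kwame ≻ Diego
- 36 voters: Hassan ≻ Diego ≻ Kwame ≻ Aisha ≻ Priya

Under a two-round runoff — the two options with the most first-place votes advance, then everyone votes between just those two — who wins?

Round 1 first-place votes: Diego 0, Priya 49, Kwame 0, Aisha 39, Hassan 36.
Priya and Aisha advance.
Runoff: Priya is preferred to Aisha by 49 voters; Aisha by 75.
Aisha wins the runoff.

Aisha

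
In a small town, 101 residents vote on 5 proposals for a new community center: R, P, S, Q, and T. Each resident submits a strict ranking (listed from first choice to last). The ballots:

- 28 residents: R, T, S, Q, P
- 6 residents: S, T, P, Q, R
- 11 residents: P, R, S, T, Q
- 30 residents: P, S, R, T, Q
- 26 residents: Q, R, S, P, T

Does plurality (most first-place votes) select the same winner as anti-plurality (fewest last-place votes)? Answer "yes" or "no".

Plurality — first-place votes: R 28, P 41, S 6, Q 26, T 0. Winner: P.
Anti-plurality — last-place votes: R 6, P 28, S 0, Q 41, T 26. Winner: S.
The two methods disagree.

no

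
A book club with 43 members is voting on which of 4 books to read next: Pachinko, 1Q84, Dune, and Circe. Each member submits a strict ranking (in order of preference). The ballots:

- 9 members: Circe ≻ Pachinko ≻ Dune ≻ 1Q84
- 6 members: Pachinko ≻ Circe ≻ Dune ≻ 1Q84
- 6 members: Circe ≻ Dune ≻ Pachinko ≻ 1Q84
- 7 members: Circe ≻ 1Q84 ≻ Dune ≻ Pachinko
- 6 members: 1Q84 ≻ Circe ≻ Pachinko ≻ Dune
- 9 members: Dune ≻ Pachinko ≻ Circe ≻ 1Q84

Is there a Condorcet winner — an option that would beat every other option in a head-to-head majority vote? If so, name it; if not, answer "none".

Circe vs Pachinko: 28–15 for Circe.
Circe vs 1Q84: 37–6 for Circe.
Circe vs Dune: 34–9 for Circe.
Circe beats every other option head-to-head.

Circe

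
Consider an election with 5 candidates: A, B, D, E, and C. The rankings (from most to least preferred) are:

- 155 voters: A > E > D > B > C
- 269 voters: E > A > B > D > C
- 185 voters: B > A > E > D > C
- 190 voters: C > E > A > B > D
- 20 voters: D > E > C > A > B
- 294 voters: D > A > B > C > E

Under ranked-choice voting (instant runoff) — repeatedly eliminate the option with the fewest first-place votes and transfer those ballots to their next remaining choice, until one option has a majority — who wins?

E

Round 1: A 155, B 185, D 314, E 269, C 190. Eliminate A.
Round 2: B 185, D 314, E 424, C 190. Eliminate B.
Round 3: D 314, E 609, C 190. E has a majority.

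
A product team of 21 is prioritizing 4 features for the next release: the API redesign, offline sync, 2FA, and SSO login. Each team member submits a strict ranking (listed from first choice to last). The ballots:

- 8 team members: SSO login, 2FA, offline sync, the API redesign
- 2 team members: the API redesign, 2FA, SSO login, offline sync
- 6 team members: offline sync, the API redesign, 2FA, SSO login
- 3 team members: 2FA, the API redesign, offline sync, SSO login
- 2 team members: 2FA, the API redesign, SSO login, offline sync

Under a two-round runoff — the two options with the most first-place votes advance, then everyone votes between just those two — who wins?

Round 1 first-place votes: the API redesign 2, offline sync 6, 2FA 5, SSO login 8.
SSO login and offline sync advance.
Runoff: SSO login is preferred to offline sync by 12 voters; offline sync by 9.
SSO login wins the runoff.

SSO login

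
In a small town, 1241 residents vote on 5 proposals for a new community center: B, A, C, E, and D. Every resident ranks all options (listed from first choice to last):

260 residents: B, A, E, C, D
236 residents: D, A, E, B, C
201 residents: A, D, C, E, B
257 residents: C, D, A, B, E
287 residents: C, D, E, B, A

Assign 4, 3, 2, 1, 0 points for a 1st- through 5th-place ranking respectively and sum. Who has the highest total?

D

B: 260·4 + 236·1 + 201·0 + 257·1 + 287·1 = 1820
A: 260·3 + 236·3 + 201·4 + 257·2 + 287·0 = 2806
C: 260·1 + 236·0 + 201·2 + 257·4 + 287·4 = 2838
E: 260·2 + 236·2 + 201·1 + 257·0 + 287·2 = 1767
D: 260·0 + 236·4 + 201·3 + 257·3 + 287·3 = 3179
D has the highest Borda score (3179).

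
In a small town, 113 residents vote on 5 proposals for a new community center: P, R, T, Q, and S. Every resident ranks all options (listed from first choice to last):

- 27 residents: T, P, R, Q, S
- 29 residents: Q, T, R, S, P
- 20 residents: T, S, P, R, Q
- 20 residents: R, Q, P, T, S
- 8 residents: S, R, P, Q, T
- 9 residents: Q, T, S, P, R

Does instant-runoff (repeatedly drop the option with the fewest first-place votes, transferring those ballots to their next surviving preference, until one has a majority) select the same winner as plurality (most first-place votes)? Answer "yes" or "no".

no

Instant-runoff — R1 P 0, R 20, T 47, Q 38, S 8 (P out); R2 R 20, T 47, Q 38, S 8 (S out); R3 R 28, T 47, Q 38 (R out); R4 T 47, Q 66 (Q winner). Winner: Q.
Plurality — first-place votes: P 0, R 20, T 47, Q 38, S 8. Winner: T.
The two methods disagree.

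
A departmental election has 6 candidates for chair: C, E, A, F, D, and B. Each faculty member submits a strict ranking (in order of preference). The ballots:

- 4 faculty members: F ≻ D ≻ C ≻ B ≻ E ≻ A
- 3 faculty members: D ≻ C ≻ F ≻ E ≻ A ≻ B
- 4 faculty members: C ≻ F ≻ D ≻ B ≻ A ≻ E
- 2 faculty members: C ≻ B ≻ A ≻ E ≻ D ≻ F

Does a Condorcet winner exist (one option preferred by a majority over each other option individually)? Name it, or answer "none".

Checking pairwise contests:
D beats C 7–6.
C beats E 13–0.
C beats A 13–0.
C beats F 9–4.
F beats D 8–5.
C beats B 13–0.
Every option loses at least one head-to-head, so there is no Condorcet winner.

none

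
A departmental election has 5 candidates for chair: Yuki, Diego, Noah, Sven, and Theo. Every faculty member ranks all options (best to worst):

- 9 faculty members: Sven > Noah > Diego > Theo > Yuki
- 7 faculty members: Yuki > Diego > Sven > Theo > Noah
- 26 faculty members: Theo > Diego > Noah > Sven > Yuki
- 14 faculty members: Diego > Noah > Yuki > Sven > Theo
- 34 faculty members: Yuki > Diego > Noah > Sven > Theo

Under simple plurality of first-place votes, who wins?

First-place votes: Yuki 41, Diego 14, Noah 0, Sven 9, Theo 26.
Yuki has the most first-place votes.

Yuki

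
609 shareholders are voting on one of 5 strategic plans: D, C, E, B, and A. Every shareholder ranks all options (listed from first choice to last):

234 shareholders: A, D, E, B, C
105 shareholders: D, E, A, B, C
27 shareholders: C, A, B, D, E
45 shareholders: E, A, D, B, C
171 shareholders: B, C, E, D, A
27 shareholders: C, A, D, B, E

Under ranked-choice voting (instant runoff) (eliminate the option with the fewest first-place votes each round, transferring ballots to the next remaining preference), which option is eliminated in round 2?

Round 1: D 105, C 54, E 45, B 171, A 234. Eliminate E.
Round 2: D 105, C 54, B 171, A 279. Eliminate C.

C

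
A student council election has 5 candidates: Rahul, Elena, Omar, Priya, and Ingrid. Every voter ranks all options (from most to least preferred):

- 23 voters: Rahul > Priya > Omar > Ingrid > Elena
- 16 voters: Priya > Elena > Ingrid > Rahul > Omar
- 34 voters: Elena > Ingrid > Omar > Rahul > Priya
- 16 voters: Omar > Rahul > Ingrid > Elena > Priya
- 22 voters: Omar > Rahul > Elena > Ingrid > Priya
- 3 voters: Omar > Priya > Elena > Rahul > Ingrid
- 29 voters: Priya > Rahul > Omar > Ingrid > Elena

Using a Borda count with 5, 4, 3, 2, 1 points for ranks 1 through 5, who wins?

Rahul

Rahul: 23·5 + 16·2 + 34·2 + 16·4 + 22·4 + 3·2 + 29·4 = 489
Elena: 23·1 + 16·4 + 34·5 + 16·2 + 22·3 + 3·3 + 29·1 = 393
Omar: 23·3 + 16·1 + 34·3 + 16·5 + 22·5 + 3·5 + 29·3 = 479
Priya: 23·4 + 16·5 + 34·1 + 16·1 + 22·1 + 3·4 + 29·5 = 401
Ingrid: 23·2 + 16·3 + 34·4 + 16·3 + 22·2 + 3·1 + 29·2 = 383
Rahul has the highest Borda score (489).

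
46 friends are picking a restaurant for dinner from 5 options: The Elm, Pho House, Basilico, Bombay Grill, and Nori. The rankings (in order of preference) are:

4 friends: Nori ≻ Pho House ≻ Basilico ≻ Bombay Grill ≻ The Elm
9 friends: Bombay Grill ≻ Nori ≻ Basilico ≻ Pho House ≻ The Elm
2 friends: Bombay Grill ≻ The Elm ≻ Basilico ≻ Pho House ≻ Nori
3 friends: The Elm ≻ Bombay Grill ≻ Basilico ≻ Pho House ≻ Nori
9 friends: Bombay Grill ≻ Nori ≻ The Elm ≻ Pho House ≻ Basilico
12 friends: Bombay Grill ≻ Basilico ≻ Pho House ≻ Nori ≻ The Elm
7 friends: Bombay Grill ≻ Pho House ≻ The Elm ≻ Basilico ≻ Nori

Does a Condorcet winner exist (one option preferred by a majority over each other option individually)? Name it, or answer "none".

Bombay Grill

Bombay Grill vs The Elm: 43–3 for Bombay Grill.
Bombay Grill vs Pho House: 42–4 for Bombay Grill.
Bombay Grill vs Basilico: 42–4 for Bombay Grill.
Bombay Grill vs Nori: 42–4 for Bombay Grill.
Bombay Grill beats every other option head-to-head.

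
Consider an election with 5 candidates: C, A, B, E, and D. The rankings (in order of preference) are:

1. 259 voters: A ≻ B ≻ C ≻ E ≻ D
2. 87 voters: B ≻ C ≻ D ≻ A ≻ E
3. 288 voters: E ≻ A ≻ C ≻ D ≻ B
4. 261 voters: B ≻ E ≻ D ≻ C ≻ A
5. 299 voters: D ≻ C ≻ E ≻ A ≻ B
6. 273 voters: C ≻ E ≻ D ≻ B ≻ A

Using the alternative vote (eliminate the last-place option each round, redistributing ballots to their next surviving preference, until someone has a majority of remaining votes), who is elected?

Round 1: C 273, A 259, B 348, E 288, D 299. Eliminate A.
Round 2: C 273, B 607, E 288, D 299. Eliminate C.
Round 3: B 607, E 561, D 299. Eliminate D.
Round 4: B 607, E 860. E has a majority.

E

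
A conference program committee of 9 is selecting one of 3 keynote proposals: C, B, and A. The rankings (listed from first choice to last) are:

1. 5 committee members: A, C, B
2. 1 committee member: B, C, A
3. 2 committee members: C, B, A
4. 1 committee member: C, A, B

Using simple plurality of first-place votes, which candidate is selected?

First-place votes: C 3, B 1, A 5.
A has the most first-place votes.

A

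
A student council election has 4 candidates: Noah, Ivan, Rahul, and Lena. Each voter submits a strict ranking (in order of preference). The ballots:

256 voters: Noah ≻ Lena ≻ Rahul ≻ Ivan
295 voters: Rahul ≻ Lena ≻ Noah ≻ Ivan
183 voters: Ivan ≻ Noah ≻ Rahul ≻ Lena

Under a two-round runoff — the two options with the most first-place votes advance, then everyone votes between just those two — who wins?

Round 1 first-place votes: Noah 256, Ivan 183, Rahul 295, Lena 0.
Rahul and Noah advance.
Runoff: Rahul is preferred to Noah by 295 voters; Noah by 439.
Noah wins the runoff.

Noah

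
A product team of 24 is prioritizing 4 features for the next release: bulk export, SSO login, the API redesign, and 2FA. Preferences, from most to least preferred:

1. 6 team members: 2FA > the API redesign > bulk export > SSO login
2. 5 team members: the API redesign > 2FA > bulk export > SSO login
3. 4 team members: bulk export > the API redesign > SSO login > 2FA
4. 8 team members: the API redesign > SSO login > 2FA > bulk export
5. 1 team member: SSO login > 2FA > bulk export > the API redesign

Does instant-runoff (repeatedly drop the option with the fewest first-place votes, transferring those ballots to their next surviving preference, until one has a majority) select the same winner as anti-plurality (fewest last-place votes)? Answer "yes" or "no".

yes

Instant-runoff — R1 bulk export 4, SSO login 1, the API redesign 13, 2FA 6 (the API redesign winner). Winner: the API redesign.
Anti-plurality — last-place votes: bulk export 8, SSO login 11, the API redesign 1, 2FA 4. Winner: the API redesign.
The two methods agree.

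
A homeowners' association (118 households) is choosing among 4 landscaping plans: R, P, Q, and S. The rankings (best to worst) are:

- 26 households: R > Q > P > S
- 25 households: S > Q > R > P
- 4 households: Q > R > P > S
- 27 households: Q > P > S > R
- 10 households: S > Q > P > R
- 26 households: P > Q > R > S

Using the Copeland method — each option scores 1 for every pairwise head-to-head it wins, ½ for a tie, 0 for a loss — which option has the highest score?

R: loses to P, Q, and S → score 0.
P: beats R and S; loses to Q → score 2.
Q: beats R, P, and S → score 3.
S: beats R; loses to P and Q → score 1.
Q has the best pairwise record.

Q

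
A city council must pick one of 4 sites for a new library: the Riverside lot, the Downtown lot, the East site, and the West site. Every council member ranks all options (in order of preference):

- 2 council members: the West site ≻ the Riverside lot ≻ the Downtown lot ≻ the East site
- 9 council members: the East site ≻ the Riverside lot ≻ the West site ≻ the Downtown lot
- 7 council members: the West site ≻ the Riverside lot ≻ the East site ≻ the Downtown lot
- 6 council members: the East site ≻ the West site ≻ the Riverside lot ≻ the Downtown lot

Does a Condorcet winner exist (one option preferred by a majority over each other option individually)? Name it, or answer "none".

the East site vs the Riverside lot: 15–9 for the East site.
the East site vs the Downtown lot: 22–2 for the East site.
the East site vs the West site: 15–9 for the East site.
the East site beats every other option head-to-head.

the East site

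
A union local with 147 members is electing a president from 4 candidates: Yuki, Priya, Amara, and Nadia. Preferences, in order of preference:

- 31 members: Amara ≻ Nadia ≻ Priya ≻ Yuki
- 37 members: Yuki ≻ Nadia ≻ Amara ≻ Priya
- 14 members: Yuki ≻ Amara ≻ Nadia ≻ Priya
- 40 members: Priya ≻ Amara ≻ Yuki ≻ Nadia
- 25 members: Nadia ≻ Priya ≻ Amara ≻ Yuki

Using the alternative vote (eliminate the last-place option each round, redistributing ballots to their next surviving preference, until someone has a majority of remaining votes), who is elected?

Round 1: Yuki 51, Priya 40, Amara 31, Nadia 25. Eliminate Nadia.
Round 2: Yuki 51, Priya 65, Amara 31. Eliminate Amara.
Round 3: Yuki 51, Priya 96. Priya has a majority.

Priya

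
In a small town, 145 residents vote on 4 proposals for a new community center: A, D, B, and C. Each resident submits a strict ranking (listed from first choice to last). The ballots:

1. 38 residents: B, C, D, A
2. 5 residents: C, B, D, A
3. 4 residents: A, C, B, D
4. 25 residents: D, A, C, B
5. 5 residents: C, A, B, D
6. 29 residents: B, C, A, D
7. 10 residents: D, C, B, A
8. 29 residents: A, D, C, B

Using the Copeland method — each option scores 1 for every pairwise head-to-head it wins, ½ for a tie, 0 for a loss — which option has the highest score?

A: loses to D, B, and C → score 0.
D: beats A; loses to B and C → score 1.
B: beats A and D; loses to C → score 2.
C: beats A, D, and B → score 3.
C has the best pairwise record.

C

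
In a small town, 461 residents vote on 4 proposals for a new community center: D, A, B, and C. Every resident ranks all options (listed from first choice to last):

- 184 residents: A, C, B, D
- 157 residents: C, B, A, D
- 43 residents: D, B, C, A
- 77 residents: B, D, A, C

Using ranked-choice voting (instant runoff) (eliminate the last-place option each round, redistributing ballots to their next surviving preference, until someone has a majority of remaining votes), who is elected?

A

Round 1: D 43, A 184, B 77, C 157. Eliminate D.
Round 2: A 184, B 120, C 157. Eliminate B.
Round 3: A 261, C 200. A has a majority.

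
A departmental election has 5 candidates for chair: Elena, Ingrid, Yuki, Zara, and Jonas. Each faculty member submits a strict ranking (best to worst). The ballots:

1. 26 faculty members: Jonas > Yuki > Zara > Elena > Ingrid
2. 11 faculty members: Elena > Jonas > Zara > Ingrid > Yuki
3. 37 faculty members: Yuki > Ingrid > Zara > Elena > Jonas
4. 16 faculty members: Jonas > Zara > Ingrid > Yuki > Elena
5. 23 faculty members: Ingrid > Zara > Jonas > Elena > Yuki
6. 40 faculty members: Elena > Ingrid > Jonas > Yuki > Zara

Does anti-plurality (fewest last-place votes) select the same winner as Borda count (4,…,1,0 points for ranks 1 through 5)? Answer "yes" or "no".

no

Anti-plurality — last-place votes: Elena 16, Ingrid 26, Yuki 34, Zara 40, Jonas 37. Winner: Elena.
Borda — scores: Elena 290, Ingrid 366, Yuki 282, Zara 265, Jonas 327. Winner: Ingrid.
The two methods disagree.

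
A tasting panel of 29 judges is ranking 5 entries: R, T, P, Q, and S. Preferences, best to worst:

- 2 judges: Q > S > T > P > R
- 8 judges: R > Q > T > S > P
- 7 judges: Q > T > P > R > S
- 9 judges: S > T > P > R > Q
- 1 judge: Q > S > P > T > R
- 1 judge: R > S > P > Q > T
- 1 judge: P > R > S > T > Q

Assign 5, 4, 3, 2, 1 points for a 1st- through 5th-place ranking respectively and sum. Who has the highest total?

T

R: 2·1 + 8·5 + 7·2 + 9·2 + 1·1 + 1·5 + 1·4 = 84
T: 2·3 + 8·3 + 7·4 + 9·4 + 1·2 + 1·1 + 1·2 = 99
P: 2·2 + 8·1 + 7·3 + 9·3 + 1·3 + 1·3 + 1·5 = 71
Q: 2·5 + 8·4 + 7·5 + 9·1 + 1·5 + 1·2 + 1·1 = 94
S: 2·4 + 8·2 + 7·1 + 9·5 + 1·4 + 1·4 + 1·3 = 87
T has the highest Borda score (99).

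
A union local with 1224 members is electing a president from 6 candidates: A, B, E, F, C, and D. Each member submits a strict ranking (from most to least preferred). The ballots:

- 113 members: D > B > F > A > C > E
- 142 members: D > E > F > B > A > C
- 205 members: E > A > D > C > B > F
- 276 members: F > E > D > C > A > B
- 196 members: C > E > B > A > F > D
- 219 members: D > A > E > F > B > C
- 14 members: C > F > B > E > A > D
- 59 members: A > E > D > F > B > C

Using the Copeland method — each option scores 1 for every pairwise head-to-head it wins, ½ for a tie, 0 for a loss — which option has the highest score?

E

A: beats B, F, and C; loses to E and D → score 3.
B: loses to A, E, F, C, and D → score 0.
E: beats A, B, F, C, and D → score 5.
F: beats B and C; loses to A, E, and D → score 2.
C: beats B; loses to A, E, F, and D → score 1.
D: beats A, B, F, and C; loses to E → score 4.
E has the best pairwise record.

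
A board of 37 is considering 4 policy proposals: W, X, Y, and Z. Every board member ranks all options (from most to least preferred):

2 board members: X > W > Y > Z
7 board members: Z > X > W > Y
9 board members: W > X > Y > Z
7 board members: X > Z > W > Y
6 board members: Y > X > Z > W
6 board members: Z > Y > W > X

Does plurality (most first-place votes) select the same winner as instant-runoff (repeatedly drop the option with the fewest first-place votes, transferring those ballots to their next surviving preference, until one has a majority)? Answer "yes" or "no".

no

Plurality — first-place votes: W 9, X 9, Y 6, Z 13. Winner: Z.
Instant-runoff — R1 W 9, X 9, Y 6, Z 13 (Y out); R2 W 9, X 15, Z 13 (W out); R3 X 24, Z 13 (X winner). Winner: X.
The two methods disagree.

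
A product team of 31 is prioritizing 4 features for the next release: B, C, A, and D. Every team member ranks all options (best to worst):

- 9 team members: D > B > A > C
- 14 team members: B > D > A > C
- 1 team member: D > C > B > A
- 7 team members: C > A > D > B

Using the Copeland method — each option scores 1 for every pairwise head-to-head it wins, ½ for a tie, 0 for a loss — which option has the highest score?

B: beats C and A; loses to D → score 2.
C: loses to B, A, and D → score 0.
A: beats C; loses to B and D → score 1.
D: beats B, C, and A → score 3.
D has the best pairwise record.

D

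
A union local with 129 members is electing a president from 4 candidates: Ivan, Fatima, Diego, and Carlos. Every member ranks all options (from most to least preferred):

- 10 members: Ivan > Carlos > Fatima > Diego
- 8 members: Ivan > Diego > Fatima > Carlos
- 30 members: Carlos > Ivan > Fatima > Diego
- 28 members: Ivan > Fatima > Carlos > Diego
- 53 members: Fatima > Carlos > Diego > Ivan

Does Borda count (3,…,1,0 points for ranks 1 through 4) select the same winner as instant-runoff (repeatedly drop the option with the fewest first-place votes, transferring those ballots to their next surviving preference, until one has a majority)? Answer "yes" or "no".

Borda — scores: Ivan 198, Fatima 263, Diego 69, Carlos 244. Winner: Fatima.
Instant-runoff — R1 Ivan 46, Fatima 53, Diego 0, Carlos 30 (Diego out); R2 Ivan 46, Fatima 53, Carlos 30 (Carlos out); R3 Ivan 76, Fatima 53 (Ivan winner). Winner: Ivan.
The two methods disagree.

no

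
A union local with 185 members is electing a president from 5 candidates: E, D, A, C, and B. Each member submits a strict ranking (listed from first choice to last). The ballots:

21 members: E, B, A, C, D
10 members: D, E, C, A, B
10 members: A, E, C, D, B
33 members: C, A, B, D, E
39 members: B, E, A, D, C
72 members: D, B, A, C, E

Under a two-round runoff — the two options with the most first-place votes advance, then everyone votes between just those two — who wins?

Round 1 first-place votes: E 21, D 82, A 10, C 33, B 39.
D and B advance.
Runoff: D is preferred to B by 92 voters; B by 93.
B wins the runoff.

B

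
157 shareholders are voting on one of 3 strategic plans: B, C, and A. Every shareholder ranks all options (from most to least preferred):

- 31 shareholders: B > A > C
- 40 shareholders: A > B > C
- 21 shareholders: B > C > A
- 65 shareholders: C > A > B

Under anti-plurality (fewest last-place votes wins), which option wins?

A

Last-place votes: B 65, C 71, A 21.
A is ranked last by the fewest voters, so A wins.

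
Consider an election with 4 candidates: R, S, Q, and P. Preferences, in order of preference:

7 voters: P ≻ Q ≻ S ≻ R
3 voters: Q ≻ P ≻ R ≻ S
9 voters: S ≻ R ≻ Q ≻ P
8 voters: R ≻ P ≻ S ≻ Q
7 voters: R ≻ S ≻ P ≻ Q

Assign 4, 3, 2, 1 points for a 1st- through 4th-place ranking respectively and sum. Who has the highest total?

R

R: 7·1 + 3·2 + 9·3 + 8·4 + 7·4 = 100
S: 7·2 + 3·1 + 9·4 + 8·2 + 7·3 = 90
Q: 7·3 + 3·4 + 9·2 + 8·1 + 7·1 = 66
P: 7·4 + 3·3 + 9·1 + 8·3 + 7·2 = 84
R has the highest Borda score (100).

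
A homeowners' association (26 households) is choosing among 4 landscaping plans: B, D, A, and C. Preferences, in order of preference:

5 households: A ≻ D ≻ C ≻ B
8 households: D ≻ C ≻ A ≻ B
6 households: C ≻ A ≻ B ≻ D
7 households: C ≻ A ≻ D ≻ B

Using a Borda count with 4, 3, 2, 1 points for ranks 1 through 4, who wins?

B: 5·1 + 8·1 + 6·2 + 7·1 = 32
D: 5·3 + 8·4 + 6·1 + 7·2 = 67
A: 5·4 + 8·2 + 6·3 + 7·3 = 75
C: 5·2 + 8·3 + 6·4 + 7·4 = 86
C has the highest Borda score (86).

C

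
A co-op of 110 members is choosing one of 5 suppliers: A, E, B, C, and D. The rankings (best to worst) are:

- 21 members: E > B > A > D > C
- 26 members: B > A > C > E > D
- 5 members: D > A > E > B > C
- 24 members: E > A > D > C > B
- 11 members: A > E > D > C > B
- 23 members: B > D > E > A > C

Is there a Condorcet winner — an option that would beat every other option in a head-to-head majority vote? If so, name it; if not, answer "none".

E

E vs A: 68–42 for E.
E vs B: 61–49 for E.
E vs C: 84–26 for E.
E vs D: 82–28 for E.
E beats every other option head-to-head.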